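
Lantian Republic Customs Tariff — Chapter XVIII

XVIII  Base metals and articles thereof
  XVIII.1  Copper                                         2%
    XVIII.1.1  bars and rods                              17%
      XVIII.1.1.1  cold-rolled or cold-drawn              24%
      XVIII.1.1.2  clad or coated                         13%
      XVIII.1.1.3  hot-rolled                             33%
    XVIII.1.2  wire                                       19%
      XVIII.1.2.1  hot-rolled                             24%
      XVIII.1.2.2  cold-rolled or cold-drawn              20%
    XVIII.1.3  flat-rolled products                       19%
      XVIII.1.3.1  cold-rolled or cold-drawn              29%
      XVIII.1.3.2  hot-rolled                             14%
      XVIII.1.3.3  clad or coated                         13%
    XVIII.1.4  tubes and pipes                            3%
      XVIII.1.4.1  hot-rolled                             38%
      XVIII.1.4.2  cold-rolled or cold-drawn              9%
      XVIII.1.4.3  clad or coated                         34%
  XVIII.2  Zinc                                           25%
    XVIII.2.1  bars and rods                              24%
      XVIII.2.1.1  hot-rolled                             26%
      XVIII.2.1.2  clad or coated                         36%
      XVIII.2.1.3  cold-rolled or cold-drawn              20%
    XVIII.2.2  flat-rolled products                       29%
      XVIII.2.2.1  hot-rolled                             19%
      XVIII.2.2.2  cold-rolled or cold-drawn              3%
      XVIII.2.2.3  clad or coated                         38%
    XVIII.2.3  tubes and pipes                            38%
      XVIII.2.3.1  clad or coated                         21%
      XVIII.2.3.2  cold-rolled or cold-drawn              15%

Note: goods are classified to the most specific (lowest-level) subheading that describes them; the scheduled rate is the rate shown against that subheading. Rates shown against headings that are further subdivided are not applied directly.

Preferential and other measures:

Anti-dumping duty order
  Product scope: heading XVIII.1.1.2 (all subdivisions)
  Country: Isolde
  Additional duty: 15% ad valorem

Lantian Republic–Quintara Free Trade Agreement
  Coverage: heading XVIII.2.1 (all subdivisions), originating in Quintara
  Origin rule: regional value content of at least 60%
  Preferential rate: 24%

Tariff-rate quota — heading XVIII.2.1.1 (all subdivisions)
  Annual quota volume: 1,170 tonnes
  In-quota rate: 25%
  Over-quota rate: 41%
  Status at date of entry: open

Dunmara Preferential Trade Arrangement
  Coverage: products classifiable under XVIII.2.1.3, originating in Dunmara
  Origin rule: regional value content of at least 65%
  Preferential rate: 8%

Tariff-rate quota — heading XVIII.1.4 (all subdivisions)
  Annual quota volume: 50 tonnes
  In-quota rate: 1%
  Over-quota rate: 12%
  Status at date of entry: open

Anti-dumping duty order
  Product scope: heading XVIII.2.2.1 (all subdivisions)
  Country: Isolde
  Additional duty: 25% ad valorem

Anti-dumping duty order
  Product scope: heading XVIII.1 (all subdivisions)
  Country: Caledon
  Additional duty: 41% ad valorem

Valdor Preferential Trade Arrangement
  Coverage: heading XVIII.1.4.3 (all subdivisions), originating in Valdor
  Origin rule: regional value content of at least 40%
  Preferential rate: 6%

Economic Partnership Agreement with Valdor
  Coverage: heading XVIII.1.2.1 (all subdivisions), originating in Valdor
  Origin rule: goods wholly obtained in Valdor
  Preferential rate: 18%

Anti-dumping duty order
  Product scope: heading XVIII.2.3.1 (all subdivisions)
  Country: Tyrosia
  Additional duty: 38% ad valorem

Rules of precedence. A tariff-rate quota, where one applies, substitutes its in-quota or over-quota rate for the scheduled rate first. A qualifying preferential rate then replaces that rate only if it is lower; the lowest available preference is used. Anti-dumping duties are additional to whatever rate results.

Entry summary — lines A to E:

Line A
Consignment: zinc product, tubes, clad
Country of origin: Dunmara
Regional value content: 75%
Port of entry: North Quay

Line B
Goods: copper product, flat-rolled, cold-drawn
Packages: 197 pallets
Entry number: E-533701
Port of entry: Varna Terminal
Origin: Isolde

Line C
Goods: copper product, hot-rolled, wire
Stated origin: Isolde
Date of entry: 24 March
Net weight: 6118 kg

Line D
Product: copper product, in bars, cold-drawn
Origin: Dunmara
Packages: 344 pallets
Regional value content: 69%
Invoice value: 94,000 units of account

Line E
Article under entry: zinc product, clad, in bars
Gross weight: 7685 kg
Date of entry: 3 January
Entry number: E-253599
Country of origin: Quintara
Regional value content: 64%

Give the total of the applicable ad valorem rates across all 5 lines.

122%

Line A: zinc → XVIII.2; tubes → XVIII.2.3; clad → XVIII.2.3.1. Scheduled 21%. Dunmara agreement on XVIII.2.1.3: XVIII.2.3.1 not covered. → 21%.
Line B: copper → XVIII.1; flat-rolled → XVIII.1.3; cold-drawn → XVIII.1.3.1. Scheduled 29%. No special measure applies. → 29%.
Line C: copper → XVIII.1; wire → XVIII.1.2; hot-rolled → XVIII.1.2.1. Scheduled 24%. No special measure applies. → 24%.
Line D: copper → XVIII.1; in bars → XVIII.1.1; cold-drawn → XVIII.1.1.1. Scheduled 24%. Dunmara agreement on XVIII.2.1.3: XVIII.1.1.1 not covered. → 24%.
Line E: zinc → XVIII.2; in bars → XVIII.2.1; clad → XVIII.2.1.2. Scheduled 36%. Quintara agreement on XVIII.2.1: RVC ≥ 60% → 24% available; preferential 24%. → 24%.
Sum: 21% + 29% + 24% + 24% + 24% = 122%.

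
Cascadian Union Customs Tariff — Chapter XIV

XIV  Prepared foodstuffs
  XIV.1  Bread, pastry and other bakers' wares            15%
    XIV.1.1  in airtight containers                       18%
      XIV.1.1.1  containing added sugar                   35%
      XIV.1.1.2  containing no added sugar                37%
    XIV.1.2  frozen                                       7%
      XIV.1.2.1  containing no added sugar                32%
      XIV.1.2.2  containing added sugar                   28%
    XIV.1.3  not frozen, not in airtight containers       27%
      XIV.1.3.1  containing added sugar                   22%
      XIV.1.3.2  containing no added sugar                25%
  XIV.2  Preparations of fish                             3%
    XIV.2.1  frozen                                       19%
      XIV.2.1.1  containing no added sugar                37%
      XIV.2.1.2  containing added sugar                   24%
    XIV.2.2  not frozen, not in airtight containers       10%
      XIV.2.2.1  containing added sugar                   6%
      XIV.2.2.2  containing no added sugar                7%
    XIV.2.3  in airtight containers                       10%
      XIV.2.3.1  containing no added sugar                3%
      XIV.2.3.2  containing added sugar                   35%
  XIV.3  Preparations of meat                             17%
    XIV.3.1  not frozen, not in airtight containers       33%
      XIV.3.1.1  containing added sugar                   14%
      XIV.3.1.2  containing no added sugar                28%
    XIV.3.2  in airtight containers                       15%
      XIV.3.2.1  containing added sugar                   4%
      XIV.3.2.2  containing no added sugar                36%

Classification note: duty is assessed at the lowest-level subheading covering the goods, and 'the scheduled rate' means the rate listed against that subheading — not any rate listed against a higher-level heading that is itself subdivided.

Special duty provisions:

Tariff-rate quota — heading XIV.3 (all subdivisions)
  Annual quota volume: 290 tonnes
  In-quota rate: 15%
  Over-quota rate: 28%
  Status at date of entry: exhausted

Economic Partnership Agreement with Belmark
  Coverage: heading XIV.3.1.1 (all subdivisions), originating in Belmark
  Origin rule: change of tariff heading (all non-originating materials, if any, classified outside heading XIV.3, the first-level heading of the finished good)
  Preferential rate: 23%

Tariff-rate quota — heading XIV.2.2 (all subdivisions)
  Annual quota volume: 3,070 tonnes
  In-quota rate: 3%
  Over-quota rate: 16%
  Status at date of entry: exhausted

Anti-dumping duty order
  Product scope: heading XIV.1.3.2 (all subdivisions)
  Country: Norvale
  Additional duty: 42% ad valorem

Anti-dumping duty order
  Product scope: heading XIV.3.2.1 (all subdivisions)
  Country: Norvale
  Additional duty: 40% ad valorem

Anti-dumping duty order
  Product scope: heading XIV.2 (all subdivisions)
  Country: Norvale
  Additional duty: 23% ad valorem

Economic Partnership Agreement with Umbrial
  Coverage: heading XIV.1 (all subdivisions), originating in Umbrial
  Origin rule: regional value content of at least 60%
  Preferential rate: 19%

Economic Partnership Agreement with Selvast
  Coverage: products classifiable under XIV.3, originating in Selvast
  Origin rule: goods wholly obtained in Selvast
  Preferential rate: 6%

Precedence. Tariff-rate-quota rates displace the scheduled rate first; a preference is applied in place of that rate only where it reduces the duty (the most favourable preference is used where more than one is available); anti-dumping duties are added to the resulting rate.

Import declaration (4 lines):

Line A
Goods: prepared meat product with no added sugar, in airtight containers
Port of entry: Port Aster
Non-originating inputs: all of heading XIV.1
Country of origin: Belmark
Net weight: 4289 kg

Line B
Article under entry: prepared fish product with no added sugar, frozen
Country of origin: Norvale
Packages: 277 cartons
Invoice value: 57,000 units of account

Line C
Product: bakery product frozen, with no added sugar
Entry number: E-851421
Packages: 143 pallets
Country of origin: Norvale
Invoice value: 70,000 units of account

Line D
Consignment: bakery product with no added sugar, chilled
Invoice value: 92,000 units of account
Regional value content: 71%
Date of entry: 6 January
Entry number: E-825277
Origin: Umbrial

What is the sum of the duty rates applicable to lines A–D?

139%

Line A: prepared meat product → XIV.3; in airtight containers → XIV.3.2; with no added sugar → XIV.3.2.2. Scheduled 36%. quota on XIV.3 exhausted → over-quota 28%; Belmark agreement on XIV.3.1.1: XIV.3.2.2 not covered. → 28%.
Line B: prepared fish product → XIV.2; frozen → XIV.2.1; with no added sugar → XIV.2.1.1. Scheduled 37%. anti-dumping (Norvale, XIV.2): +23%; total 37% + 23% = 60%. → 60%.
Line C: bakery product → XIV.1; frozen → XIV.1.2; with no added sugar → XIV.1.2.1. Scheduled 32%. No special measure applies. → 32%.
Line D: bakery product → XIV.1; chilled → XIV.1.3; with no added sugar → XIV.1.3.2. Scheduled 25%. Umbrial agreement on XIV.1: RVC ≥ 60% → 19% available; preferential 19%. → 19%.
Sum: 28% + 60% + 32% + 19% = 139%.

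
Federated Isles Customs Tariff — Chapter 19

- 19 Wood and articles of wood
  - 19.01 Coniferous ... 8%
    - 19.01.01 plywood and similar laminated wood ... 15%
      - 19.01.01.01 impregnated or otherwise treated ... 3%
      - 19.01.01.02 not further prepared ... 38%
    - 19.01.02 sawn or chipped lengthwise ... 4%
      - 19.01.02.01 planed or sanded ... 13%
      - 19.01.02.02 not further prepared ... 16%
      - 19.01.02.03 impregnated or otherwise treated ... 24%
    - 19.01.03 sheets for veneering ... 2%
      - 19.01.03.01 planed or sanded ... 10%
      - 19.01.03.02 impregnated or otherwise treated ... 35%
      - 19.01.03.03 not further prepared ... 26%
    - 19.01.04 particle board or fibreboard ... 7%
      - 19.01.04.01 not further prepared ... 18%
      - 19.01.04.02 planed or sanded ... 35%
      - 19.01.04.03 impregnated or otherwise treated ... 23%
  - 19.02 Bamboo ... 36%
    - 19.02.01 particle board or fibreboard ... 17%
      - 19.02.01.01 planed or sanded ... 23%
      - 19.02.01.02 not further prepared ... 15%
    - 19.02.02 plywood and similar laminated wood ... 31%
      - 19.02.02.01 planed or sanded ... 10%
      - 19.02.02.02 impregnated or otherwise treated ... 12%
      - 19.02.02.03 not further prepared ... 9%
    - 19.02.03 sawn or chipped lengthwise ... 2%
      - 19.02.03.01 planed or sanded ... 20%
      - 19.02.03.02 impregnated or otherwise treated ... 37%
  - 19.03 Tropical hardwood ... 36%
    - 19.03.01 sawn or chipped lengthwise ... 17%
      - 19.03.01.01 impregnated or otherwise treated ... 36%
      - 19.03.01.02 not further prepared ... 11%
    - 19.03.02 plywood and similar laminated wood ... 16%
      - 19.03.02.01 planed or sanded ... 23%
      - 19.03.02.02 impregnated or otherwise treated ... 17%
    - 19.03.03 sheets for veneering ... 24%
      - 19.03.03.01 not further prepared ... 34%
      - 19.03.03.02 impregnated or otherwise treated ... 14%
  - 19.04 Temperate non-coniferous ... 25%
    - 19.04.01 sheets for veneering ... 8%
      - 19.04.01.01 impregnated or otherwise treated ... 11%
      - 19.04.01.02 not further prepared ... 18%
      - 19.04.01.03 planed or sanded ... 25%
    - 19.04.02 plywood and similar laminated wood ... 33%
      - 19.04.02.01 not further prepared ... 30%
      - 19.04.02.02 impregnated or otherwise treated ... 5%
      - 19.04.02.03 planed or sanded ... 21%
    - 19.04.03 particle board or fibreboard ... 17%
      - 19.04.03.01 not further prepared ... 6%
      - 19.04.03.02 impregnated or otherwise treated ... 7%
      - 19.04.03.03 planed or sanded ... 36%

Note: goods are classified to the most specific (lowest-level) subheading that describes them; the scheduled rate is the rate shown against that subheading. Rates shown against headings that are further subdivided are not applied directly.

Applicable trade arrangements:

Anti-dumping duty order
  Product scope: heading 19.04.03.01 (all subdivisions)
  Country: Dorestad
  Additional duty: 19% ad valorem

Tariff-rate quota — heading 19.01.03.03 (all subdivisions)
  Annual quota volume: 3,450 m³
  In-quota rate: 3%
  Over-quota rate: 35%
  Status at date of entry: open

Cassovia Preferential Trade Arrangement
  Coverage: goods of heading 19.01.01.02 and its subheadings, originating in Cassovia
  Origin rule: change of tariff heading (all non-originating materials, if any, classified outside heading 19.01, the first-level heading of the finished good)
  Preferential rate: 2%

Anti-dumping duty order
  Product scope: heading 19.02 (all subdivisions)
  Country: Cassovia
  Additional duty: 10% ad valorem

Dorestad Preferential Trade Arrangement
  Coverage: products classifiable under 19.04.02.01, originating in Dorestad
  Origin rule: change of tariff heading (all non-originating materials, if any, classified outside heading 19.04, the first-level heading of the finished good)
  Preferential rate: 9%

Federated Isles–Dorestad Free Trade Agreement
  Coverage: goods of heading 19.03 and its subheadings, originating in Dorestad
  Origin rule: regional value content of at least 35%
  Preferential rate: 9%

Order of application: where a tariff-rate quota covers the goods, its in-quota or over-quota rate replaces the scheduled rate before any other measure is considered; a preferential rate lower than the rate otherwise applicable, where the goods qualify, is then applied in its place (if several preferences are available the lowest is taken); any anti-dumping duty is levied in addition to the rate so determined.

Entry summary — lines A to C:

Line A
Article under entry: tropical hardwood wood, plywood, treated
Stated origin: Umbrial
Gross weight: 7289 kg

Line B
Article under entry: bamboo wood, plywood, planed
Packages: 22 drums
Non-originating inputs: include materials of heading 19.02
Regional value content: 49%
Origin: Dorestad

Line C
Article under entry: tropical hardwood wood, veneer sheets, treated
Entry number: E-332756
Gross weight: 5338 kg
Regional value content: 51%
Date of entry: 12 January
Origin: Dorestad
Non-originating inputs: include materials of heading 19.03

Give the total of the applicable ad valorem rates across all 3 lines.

Line A: tropical hardwood → 19.03; plywood → 19.03.02; treated → 19.03.02.02. Scheduled 17%. No special measure applies. → 17%.
Line B: bamboo → 19.02; plywood → 19.02.02; planed → 19.02.02.01. Scheduled 10%. Dorestad agreement on 19.04.02.01: 19.02.02.01 not covered; Dorestad agreement on 19.03: 19.02.02.01 not covered. → 10%.
Line C: tropical hardwood → 19.03; veneer sheets → 19.03.03; treated → 19.03.03.02. Scheduled 14%. Dorestad agreement on 19.04.02.01: 19.03.03.02 not covered; Dorestad agreement on 19.03: RVC ≥ 35% → 9% available; preferential 9%. → 9%.
Sum: 17% + 10% + 9% = 36%.

36%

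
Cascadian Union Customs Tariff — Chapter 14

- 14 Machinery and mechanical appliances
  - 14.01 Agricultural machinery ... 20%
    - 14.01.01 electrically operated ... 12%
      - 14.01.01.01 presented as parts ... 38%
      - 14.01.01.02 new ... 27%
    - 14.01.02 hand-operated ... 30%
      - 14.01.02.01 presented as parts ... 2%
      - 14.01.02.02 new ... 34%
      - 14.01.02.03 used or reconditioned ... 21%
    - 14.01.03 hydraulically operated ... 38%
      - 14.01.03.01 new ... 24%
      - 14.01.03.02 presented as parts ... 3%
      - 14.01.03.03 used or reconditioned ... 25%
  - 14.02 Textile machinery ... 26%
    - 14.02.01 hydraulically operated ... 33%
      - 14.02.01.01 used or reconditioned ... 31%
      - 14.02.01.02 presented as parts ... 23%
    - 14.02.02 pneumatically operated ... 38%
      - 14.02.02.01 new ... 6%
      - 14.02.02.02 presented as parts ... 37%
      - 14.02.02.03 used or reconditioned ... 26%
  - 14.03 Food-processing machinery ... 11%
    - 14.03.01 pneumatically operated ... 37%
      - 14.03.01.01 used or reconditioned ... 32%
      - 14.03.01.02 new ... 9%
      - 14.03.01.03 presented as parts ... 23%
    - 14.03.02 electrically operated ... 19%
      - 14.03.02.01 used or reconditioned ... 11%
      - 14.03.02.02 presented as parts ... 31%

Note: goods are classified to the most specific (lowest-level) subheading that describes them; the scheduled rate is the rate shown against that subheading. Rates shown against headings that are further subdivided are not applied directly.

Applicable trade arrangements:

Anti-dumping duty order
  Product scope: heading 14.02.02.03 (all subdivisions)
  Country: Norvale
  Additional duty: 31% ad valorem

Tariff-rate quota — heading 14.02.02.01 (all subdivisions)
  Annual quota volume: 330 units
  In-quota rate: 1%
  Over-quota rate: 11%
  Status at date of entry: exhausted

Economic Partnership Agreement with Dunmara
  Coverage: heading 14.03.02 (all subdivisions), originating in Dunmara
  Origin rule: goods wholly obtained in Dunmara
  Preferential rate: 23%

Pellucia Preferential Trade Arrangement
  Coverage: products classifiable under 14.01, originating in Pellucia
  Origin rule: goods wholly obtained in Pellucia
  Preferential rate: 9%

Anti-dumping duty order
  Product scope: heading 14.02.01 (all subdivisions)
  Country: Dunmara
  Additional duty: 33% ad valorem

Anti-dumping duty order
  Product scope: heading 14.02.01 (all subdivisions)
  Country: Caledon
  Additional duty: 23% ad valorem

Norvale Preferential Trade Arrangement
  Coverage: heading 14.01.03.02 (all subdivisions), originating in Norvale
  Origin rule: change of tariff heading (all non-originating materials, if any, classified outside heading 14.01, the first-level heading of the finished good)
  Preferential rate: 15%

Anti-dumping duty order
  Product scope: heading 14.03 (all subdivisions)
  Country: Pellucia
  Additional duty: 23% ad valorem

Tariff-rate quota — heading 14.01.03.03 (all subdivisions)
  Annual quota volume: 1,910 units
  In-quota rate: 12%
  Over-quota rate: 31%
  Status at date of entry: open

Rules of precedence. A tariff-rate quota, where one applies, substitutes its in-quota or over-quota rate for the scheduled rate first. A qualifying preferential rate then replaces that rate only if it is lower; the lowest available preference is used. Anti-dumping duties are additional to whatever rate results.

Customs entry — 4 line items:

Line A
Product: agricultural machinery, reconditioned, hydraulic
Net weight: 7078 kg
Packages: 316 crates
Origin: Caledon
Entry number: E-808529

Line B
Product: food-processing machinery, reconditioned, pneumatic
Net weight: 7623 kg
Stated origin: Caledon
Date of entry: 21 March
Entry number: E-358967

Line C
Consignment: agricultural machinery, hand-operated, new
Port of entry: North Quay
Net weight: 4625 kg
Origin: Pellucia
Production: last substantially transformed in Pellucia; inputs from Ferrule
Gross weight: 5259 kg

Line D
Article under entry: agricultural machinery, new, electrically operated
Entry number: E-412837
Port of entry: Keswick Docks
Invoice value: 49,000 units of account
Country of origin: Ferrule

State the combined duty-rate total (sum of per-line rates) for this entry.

105%

Line A: agricultural → 14.01; hydraulic → 14.01.03; reconditioned → 14.01.03.03. Scheduled 25%. quota on 14.01.03.03 open → in-quota 12%. → 12%.
Line B: food-processing → 14.03; pneumatic → 14.03.01; reconditioned → 14.03.01.01. Scheduled 32%. No special measure applies. → 32%.
Line C: agricultural → 14.01; hand-operated → 14.01.02; new → 14.01.02.02. Scheduled 34%. Pellucia agreement on 14.01: not wholly obtained. → 34%.
Line D: agricultural → 14.01; electrically operated → 14.01.01; new → 14.01.01.02. Scheduled 27%. No special measure applies. → 27%.
Sum: 12% + 32% + 34% + 27% = 105%.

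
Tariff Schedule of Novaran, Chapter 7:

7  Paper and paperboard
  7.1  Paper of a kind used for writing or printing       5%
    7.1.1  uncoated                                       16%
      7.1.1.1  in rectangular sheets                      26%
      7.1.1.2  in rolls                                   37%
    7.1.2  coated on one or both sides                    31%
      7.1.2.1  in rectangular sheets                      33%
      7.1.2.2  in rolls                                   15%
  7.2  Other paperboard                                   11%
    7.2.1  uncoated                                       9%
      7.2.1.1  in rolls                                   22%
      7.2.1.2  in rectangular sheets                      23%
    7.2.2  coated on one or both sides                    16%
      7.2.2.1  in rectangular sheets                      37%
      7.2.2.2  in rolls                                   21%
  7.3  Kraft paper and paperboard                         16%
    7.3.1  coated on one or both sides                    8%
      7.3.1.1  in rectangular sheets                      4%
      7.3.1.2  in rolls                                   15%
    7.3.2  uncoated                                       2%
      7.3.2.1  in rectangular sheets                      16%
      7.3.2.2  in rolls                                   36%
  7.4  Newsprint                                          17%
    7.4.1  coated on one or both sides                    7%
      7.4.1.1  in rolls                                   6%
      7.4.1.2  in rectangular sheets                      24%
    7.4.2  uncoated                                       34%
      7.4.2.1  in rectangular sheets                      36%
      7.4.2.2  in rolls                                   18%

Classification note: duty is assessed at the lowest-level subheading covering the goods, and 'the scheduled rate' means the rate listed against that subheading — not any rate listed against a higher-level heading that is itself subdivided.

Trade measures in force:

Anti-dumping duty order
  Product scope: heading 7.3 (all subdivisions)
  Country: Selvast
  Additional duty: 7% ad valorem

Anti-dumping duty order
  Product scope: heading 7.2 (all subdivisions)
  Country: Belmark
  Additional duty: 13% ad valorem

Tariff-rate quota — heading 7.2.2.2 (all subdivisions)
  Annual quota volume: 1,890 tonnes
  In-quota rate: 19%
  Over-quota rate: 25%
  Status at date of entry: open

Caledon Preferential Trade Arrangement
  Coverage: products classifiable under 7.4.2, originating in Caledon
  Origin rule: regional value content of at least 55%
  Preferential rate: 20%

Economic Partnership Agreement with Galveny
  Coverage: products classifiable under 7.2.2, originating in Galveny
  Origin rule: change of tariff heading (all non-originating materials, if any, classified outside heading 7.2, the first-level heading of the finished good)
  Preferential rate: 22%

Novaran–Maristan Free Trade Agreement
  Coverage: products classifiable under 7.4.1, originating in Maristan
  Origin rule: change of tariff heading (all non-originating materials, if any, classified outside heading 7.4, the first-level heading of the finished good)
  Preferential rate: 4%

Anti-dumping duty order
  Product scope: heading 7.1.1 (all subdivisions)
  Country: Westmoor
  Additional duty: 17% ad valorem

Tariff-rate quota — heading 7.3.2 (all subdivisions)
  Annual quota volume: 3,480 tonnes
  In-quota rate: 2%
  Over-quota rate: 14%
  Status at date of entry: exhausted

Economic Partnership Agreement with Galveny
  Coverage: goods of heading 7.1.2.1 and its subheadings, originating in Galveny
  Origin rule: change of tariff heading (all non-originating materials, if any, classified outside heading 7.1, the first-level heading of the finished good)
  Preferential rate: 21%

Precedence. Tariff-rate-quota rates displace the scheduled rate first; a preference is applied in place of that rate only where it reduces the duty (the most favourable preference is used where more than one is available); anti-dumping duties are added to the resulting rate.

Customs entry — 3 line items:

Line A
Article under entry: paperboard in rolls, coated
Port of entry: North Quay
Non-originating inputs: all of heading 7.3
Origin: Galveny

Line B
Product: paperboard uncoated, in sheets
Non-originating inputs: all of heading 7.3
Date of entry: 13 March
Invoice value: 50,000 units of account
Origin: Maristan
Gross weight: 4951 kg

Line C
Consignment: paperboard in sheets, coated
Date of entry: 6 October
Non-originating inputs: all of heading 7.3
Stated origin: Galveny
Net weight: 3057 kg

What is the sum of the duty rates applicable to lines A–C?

Line A: paperboard → 7.2; coated → 7.2.2; in rolls → 7.2.2.2. Scheduled 21%. quota on 7.2.2.2 open → in-quota 19%; Galveny agreement on 7.2.2: CTH met → 22% available; Galveny agreement on 7.1.2.1: 7.2.2.2 not covered; preference 22% not lower than 19% → no reduction. → 19%.
Line B: paperboard → 7.2; uncoated → 7.2.1; in sheets → 7.2.1.2. Scheduled 23%. Maristan agreement on 7.4.1: 7.2.1.2 not covered. → 23%.
Line C: paperboard → 7.2; coated → 7.2.2; in sheets → 7.2.2.1. Scheduled 37%. Galveny agreement on 7.2.2: CTH met → 22% available; Galveny agreement on 7.1.2.1: 7.2.2.1 not covered; preferential 22%. → 22%.
Sum: 19% + 23% + 22% = 64%.

64%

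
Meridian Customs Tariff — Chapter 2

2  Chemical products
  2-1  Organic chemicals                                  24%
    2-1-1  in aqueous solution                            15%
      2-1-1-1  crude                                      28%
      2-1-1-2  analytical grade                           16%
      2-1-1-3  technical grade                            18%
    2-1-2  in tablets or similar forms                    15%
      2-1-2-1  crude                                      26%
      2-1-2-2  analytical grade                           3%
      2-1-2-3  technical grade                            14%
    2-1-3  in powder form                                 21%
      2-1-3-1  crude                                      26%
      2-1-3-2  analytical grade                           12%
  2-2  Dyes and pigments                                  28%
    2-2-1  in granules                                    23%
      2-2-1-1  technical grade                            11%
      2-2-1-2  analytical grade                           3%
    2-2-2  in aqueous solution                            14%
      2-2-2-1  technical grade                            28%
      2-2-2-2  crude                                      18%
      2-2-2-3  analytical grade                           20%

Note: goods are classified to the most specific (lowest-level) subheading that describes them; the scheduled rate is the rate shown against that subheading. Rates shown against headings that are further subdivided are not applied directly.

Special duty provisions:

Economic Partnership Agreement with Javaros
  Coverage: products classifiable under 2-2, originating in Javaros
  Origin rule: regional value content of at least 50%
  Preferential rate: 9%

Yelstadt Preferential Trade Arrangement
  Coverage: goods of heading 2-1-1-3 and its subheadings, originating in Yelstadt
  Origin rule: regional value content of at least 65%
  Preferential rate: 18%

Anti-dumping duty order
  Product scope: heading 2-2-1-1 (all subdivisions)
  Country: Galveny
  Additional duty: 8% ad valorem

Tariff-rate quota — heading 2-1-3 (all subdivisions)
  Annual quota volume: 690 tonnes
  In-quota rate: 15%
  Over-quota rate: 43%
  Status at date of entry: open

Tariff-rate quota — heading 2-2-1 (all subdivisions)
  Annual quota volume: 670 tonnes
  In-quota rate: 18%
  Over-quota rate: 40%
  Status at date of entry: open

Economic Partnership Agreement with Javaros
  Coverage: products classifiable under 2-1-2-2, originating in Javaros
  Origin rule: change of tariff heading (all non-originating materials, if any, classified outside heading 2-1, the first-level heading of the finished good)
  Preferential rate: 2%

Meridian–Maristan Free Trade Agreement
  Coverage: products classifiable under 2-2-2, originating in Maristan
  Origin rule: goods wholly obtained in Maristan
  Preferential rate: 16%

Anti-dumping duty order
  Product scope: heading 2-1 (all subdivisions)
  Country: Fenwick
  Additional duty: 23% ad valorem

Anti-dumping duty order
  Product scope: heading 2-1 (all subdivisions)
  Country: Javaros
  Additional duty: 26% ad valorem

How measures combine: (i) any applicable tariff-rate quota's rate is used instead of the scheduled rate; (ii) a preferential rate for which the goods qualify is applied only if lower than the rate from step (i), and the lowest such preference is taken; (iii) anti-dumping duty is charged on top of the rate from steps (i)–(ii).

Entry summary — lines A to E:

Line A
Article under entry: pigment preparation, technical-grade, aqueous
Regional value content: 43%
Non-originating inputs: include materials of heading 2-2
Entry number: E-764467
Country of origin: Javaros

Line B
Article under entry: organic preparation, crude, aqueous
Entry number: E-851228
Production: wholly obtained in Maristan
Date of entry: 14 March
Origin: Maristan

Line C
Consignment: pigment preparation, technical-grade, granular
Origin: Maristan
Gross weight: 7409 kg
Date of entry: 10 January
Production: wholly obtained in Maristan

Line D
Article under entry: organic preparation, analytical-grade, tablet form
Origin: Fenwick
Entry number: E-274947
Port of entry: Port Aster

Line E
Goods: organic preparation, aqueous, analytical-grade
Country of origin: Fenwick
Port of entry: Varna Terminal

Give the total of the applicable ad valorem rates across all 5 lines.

Line A: pigment → 2-2; aqueous → 2-2-2; technical-grade → 2-2-2-1. Scheduled 28%. Javaros agreement on 2-2: RVC < 50%; Javaros agreement on 2-1-2-2: 2-2-2-1 not covered. → 28%.
Line B: organic → 2-1; aqueous → 2-1-1; crude → 2-1-1-1. Scheduled 28%. Maristan agreement on 2-2-2: 2-1-1-1 not covered. → 28%.
Line C: pigment → 2-2; granular → 2-2-1; technical-grade → 2-2-1-1. Scheduled 11%. quota on 2-2-1 open → in-quota 18%; Maristan agreement on 2-2-2: 2-2-1-1 not covered. → 18%.
Line D: organic → 2-1; tablet form → 2-1-2; analytical-grade → 2-1-2-2. Scheduled 3%. anti-dumping (Fenwick, 2-1): +23%; total 3% + 23% = 26%. → 26%.
Line E: organic → 2-1; aqueous → 2-1-1; analytical-grade → 2-1-1-2. Scheduled 16%. anti-dumping (Fenwick, 2-1): +23%; total 16% + 23% = 39%. → 39%.
Sum: 28% + 28% + 18% + 26% + 39% = 139%.

139%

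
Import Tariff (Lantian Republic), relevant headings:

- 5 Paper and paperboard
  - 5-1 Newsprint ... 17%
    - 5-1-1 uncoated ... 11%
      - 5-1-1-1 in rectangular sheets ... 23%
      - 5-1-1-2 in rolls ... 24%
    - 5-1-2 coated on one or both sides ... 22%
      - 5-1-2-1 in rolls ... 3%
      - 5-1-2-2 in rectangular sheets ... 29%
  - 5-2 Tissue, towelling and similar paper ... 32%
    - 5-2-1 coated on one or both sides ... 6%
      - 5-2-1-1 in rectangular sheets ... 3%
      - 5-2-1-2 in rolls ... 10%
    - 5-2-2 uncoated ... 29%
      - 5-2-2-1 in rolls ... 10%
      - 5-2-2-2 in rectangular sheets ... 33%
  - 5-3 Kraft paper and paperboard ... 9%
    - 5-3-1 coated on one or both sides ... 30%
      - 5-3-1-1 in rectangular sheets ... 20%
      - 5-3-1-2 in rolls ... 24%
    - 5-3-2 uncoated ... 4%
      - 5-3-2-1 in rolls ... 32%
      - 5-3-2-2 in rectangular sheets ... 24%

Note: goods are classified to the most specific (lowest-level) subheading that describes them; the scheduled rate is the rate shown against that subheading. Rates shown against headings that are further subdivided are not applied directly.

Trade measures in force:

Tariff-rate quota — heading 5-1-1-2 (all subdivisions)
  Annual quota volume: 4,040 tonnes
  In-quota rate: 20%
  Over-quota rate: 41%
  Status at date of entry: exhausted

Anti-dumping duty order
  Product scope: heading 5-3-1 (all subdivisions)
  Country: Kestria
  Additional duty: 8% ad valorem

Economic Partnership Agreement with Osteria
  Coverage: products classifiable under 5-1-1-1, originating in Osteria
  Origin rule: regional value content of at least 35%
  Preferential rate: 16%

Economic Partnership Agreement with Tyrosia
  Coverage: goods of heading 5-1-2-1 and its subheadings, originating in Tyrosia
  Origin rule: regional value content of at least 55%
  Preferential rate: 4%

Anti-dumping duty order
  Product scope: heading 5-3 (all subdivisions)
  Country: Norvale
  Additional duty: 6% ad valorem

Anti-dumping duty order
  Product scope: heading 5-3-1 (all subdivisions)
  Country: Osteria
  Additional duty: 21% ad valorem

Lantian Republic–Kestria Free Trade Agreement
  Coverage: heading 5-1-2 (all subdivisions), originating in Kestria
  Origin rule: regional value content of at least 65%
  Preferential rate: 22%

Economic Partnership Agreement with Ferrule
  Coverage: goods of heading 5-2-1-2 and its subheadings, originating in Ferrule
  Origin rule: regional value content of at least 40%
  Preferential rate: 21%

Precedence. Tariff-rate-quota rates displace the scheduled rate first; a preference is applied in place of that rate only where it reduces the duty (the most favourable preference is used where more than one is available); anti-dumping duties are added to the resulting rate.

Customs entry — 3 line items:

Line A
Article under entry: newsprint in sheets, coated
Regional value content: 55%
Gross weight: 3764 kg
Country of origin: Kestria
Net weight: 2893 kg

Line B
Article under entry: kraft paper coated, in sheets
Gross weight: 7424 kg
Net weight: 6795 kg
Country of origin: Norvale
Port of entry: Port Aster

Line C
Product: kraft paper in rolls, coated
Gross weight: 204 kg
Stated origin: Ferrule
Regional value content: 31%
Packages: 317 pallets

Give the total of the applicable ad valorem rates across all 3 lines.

79%

Line A: newsprint → 5-1; coated → 5-1-2; in sheets → 5-1-2-2. Scheduled 29%. Kestria agreement on 5-1-2: RVC < 65%. → 29%.
Line B: kraft paper → 5-3; coated → 5-3-1; in sheets → 5-3-1-1. Scheduled 20%. anti-dumping (Norvale, 5-3): +6%; total 20% + 6% = 26%. → 26%.
Line C: kraft paper → 5-3; coated → 5-3-1; in rolls → 5-3-1-2. Scheduled 24%. Ferrule agreement on 5-2-1-2: 5-3-1-2 not covered. → 24%.
Sum: 29% + 26% + 24% = 79%.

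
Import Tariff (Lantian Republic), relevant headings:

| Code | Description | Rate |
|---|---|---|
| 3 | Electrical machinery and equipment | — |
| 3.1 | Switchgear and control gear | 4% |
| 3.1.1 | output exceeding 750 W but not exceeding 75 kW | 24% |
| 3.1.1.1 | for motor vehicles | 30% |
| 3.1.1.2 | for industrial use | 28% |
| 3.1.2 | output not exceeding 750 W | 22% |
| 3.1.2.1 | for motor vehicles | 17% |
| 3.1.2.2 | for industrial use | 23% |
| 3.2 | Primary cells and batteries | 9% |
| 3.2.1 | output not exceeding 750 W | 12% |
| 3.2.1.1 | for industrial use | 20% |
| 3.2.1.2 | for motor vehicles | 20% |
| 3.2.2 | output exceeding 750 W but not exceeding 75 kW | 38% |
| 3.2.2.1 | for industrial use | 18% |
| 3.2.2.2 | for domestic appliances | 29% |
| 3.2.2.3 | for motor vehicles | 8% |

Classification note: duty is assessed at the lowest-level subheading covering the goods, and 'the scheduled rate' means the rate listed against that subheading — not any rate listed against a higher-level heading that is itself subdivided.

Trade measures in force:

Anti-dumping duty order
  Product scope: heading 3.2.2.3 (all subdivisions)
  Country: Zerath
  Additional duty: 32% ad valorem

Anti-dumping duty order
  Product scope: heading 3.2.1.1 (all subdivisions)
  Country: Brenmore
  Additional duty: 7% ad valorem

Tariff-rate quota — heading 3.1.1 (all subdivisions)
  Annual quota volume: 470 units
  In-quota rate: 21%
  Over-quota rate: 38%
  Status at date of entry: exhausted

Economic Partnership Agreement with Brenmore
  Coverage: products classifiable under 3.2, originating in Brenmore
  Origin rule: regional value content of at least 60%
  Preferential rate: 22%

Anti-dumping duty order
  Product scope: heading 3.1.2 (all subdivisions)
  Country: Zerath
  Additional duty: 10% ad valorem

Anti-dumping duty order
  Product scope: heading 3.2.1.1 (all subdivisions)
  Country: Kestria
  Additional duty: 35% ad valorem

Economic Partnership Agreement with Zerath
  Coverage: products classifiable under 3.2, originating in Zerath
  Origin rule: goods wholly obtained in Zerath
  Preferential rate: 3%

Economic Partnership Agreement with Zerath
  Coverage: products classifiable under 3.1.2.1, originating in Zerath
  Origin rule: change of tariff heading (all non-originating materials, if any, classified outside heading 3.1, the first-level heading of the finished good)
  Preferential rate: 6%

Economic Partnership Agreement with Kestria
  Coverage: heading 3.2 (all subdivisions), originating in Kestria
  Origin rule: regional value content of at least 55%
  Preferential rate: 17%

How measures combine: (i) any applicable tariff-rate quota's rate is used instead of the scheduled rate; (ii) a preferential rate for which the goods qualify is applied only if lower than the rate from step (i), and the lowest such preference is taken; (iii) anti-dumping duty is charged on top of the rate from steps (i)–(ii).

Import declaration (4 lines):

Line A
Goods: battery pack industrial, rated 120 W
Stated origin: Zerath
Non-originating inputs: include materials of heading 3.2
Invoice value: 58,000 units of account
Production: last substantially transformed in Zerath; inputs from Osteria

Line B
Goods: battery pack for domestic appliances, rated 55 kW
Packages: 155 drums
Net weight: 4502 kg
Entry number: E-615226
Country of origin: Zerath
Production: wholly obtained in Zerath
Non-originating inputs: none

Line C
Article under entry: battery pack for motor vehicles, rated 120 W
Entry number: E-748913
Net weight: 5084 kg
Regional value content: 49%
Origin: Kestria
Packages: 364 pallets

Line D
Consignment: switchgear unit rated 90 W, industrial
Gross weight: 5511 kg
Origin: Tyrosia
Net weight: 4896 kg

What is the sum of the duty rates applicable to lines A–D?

Line A: battery pack → 3.2; rated 120 W → 3.2.1; industrial → 3.2.1.1. Scheduled 20%. Zerath agreement on 3.2: not wholly obtained; Zerath agreement on 3.1.2.1: 3.2.1.1 not covered. → 20%.
Line B: battery pack → 3.2; rated 55 kW → 3.2.2; for domestic appliances → 3.2.2.2. Scheduled 29%. Zerath agreement on 3.2: wholly obtained → 3% available; Zerath agreement on 3.1.2.1: 3.2.2.2 not covered; preferential 3%. → 3%.
Line C: battery pack → 3.2; rated 120 W → 3.2.1; for motor vehicles → 3.2.1.2. Scheduled 20%. Kestria agreement on 3.2: RVC < 55%. → 20%.
Line D: switchgear unit → 3.1; rated 90 W → 3.1.2; industrial → 3.1.2.2. Scheduled 23%. No special measure applies. → 23%.
Sum: 20% + 3% + 20% + 23% = 66%.

66%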